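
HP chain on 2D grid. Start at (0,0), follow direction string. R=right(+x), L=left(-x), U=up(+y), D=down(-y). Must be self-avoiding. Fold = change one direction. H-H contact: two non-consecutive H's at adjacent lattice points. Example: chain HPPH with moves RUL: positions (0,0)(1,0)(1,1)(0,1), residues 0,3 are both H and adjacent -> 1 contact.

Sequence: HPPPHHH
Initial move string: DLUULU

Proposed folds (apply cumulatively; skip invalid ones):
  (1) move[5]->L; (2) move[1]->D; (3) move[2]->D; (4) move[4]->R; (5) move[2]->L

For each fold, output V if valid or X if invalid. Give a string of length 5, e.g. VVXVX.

Initial: DLUULU -> [(0, 0), (0, -1), (-1, -1), (-1, 0), (-1, 1), (-2, 1), (-2, 2)]
Fold 1: move[5]->L => DLUULL VALID
Fold 2: move[1]->D => DDUULL INVALID (collision), skipped
Fold 3: move[2]->D => DLDULL INVALID (collision), skipped
Fold 4: move[4]->R => DLUURL INVALID (collision), skipped
Fold 5: move[2]->L => DLLULL VALID

Answer: VXXXV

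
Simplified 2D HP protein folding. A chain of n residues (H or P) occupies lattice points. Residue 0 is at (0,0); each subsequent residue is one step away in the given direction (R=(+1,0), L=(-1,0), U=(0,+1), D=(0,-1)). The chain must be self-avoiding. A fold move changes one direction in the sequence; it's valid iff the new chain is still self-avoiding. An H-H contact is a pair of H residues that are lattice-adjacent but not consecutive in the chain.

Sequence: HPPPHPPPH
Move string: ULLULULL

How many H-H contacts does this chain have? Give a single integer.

Positions: [(0, 0), (0, 1), (-1, 1), (-2, 1), (-2, 2), (-3, 2), (-3, 3), (-4, 3), (-5, 3)]
No H-H contacts found.

Answer: 0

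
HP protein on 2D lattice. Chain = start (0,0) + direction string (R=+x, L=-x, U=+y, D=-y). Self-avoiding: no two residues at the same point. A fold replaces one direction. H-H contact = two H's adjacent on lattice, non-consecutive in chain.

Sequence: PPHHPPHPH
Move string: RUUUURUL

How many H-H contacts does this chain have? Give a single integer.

Answer: 0

Derivation:
Positions: [(0, 0), (1, 0), (1, 1), (1, 2), (1, 3), (1, 4), (2, 4), (2, 5), (1, 5)]
No H-H contacts found.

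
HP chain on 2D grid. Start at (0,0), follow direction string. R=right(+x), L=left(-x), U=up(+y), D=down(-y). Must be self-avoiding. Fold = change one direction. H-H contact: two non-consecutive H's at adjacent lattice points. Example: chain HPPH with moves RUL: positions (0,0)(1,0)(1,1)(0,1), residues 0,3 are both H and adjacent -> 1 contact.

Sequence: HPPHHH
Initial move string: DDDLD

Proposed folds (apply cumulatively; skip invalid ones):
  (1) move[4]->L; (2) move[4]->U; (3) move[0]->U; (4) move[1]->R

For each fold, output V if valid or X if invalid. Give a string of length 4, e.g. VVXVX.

Answer: VVXX

Derivation:
Initial: DDDLD -> [(0, 0), (0, -1), (0, -2), (0, -3), (-1, -3), (-1, -4)]
Fold 1: move[4]->L => DDDLL VALID
Fold 2: move[4]->U => DDDLU VALID
Fold 3: move[0]->U => UDDLU INVALID (collision), skipped
Fold 4: move[1]->R => DRDLU INVALID (collision), skipped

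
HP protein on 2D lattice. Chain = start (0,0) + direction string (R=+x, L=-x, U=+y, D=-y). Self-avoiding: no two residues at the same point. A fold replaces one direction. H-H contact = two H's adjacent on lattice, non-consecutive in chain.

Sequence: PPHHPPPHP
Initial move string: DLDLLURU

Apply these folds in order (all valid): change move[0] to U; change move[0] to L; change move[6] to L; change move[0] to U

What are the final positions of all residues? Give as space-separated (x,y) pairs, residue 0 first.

Answer: (0,0) (0,1) (-1,1) (-1,0) (-2,0) (-3,0) (-3,1) (-4,1) (-4,2)

Derivation:
Initial moves: DLDLLURU
Fold: move[0]->U => ULDLLURU (positions: [(0, 0), (0, 1), (-1, 1), (-1, 0), (-2, 0), (-3, 0), (-3, 1), (-2, 1), (-2, 2)])
Fold: move[0]->L => LLDLLURU (positions: [(0, 0), (-1, 0), (-2, 0), (-2, -1), (-3, -1), (-4, -1), (-4, 0), (-3, 0), (-3, 1)])
Fold: move[6]->L => LLDLLULU (positions: [(0, 0), (-1, 0), (-2, 0), (-2, -1), (-3, -1), (-4, -1), (-4, 0), (-5, 0), (-5, 1)])
Fold: move[0]->U => ULDLLULU (positions: [(0, 0), (0, 1), (-1, 1), (-1, 0), (-2, 0), (-3, 0), (-3, 1), (-4, 1), (-4, 2)])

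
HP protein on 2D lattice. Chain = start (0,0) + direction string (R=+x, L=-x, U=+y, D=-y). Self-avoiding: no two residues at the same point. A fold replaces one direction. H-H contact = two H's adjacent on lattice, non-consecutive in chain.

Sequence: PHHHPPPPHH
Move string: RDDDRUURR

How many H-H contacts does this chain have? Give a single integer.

Answer: 0

Derivation:
Positions: [(0, 0), (1, 0), (1, -1), (1, -2), (1, -3), (2, -3), (2, -2), (2, -1), (3, -1), (4, -1)]
No H-H contacts found.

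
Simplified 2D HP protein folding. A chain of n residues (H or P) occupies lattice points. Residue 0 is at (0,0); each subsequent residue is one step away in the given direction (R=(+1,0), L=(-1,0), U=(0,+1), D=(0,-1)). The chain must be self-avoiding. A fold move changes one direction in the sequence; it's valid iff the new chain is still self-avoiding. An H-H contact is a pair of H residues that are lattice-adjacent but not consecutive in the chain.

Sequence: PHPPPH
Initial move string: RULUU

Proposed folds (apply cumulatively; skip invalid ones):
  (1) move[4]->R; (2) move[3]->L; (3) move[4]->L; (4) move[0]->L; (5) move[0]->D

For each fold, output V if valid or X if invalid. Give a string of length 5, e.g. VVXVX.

Initial: RULUU -> [(0, 0), (1, 0), (1, 1), (0, 1), (0, 2), (0, 3)]
Fold 1: move[4]->R => RULUR VALID
Fold 2: move[3]->L => RULLR INVALID (collision), skipped
Fold 3: move[4]->L => RULUL VALID
Fold 4: move[0]->L => LULUL VALID
Fold 5: move[0]->D => DULUL INVALID (collision), skipped

Answer: VXVVX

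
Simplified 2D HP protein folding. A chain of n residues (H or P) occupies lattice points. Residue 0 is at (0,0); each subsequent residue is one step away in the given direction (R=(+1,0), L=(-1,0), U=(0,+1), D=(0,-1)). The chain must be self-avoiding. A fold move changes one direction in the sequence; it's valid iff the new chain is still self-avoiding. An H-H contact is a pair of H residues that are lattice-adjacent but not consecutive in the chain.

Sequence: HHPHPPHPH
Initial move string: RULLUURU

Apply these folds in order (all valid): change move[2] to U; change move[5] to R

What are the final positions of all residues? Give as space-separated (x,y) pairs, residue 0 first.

Initial moves: RULLUURU
Fold: move[2]->U => RUULUURU (positions: [(0, 0), (1, 0), (1, 1), (1, 2), (0, 2), (0, 3), (0, 4), (1, 4), (1, 5)])
Fold: move[5]->R => RUULURRU (positions: [(0, 0), (1, 0), (1, 1), (1, 2), (0, 2), (0, 3), (1, 3), (2, 3), (2, 4)])

Answer: (0,0) (1,0) (1,1) (1,2) (0,2) (0,3) (1,3) (2,3) (2,4)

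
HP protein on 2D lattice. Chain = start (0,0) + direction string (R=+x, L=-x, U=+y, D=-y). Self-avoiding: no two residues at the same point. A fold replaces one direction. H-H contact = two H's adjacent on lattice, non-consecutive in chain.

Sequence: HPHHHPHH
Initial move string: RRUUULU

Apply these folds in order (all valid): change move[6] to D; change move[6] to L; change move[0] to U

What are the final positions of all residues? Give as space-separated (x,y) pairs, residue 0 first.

Answer: (0,0) (0,1) (1,1) (1,2) (1,3) (1,4) (0,4) (-1,4)

Derivation:
Initial moves: RRUUULU
Fold: move[6]->D => RRUUULD (positions: [(0, 0), (1, 0), (2, 0), (2, 1), (2, 2), (2, 3), (1, 3), (1, 2)])
Fold: move[6]->L => RRUUULL (positions: [(0, 0), (1, 0), (2, 0), (2, 1), (2, 2), (2, 3), (1, 3), (0, 3)])
Fold: move[0]->U => URUUULL (positions: [(0, 0), (0, 1), (1, 1), (1, 2), (1, 3), (1, 4), (0, 4), (-1, 4)])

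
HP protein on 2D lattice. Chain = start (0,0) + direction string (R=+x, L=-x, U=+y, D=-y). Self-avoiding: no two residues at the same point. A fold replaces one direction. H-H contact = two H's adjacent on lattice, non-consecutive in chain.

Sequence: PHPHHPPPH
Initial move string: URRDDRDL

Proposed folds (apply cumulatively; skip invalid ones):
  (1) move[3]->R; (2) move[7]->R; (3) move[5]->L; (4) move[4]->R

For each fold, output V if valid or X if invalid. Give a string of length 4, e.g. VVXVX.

Answer: VVVX

Derivation:
Initial: URRDDRDL -> [(0, 0), (0, 1), (1, 1), (2, 1), (2, 0), (2, -1), (3, -1), (3, -2), (2, -2)]
Fold 1: move[3]->R => URRRDRDL VALID
Fold 2: move[7]->R => URRRDRDR VALID
Fold 3: move[5]->L => URRRDLDR VALID
Fold 4: move[4]->R => URRRRLDR INVALID (collision), skipped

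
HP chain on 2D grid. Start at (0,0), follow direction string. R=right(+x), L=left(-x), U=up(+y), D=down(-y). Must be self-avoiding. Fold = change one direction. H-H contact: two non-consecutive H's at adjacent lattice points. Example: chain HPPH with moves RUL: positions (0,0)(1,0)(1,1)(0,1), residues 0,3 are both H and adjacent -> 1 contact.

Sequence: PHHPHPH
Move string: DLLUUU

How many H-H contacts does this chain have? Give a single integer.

Positions: [(0, 0), (0, -1), (-1, -1), (-2, -1), (-2, 0), (-2, 1), (-2, 2)]
No H-H contacts found.

Answer: 0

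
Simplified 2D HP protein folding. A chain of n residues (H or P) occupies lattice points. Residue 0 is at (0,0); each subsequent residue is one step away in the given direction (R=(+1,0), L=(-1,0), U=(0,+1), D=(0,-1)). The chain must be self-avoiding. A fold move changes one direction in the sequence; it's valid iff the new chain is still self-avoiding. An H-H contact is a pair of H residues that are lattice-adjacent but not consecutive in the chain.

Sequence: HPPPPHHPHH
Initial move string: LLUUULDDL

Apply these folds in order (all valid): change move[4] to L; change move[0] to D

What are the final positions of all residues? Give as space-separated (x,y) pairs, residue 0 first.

Answer: (0,0) (0,-1) (-1,-1) (-1,0) (-1,1) (-2,1) (-3,1) (-3,0) (-3,-1) (-4,-1)

Derivation:
Initial moves: LLUUULDDL
Fold: move[4]->L => LLUULLDDL (positions: [(0, 0), (-1, 0), (-2, 0), (-2, 1), (-2, 2), (-3, 2), (-4, 2), (-4, 1), (-4, 0), (-5, 0)])
Fold: move[0]->D => DLUULLDDL (positions: [(0, 0), (0, -1), (-1, -1), (-1, 0), (-1, 1), (-2, 1), (-3, 1), (-3, 0), (-3, -1), (-4, -1)])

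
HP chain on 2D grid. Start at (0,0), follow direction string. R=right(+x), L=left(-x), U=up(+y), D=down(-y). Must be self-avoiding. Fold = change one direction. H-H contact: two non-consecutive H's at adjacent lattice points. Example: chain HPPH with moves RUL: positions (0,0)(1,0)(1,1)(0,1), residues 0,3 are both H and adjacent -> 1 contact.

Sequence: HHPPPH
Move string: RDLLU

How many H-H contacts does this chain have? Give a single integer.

Positions: [(0, 0), (1, 0), (1, -1), (0, -1), (-1, -1), (-1, 0)]
H-H contact: residue 0 @(0,0) - residue 5 @(-1, 0)

Answer: 1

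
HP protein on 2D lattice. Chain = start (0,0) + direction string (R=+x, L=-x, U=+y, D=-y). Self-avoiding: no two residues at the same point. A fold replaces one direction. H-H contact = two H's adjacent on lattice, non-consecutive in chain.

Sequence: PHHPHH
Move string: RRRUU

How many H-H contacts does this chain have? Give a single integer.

Answer: 0

Derivation:
Positions: [(0, 0), (1, 0), (2, 0), (3, 0), (3, 1), (3, 2)]
No H-H contacts found.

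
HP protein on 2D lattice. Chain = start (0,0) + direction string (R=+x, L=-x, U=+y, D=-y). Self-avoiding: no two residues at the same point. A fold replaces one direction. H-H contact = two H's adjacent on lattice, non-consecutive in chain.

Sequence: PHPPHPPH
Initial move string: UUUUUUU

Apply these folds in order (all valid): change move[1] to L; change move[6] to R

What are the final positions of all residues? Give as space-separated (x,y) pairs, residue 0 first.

Answer: (0,0) (0,1) (-1,1) (-1,2) (-1,3) (-1,4) (-1,5) (0,5)

Derivation:
Initial moves: UUUUUUU
Fold: move[1]->L => ULUUUUU (positions: [(0, 0), (0, 1), (-1, 1), (-1, 2), (-1, 3), (-1, 4), (-1, 5), (-1, 6)])
Fold: move[6]->R => ULUUUUR (positions: [(0, 0), (0, 1), (-1, 1), (-1, 2), (-1, 3), (-1, 4), (-1, 5), (0, 5)])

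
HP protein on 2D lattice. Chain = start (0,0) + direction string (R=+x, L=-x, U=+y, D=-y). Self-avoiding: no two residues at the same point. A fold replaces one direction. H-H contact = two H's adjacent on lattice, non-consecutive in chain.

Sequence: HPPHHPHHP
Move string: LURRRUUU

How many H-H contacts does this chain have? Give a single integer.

Positions: [(0, 0), (-1, 0), (-1, 1), (0, 1), (1, 1), (2, 1), (2, 2), (2, 3), (2, 4)]
H-H contact: residue 0 @(0,0) - residue 3 @(0, 1)

Answer: 1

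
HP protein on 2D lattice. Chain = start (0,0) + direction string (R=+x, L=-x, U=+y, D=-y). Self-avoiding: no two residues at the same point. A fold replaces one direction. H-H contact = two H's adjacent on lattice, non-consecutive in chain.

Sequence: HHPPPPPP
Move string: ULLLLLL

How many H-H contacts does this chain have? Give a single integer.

Positions: [(0, 0), (0, 1), (-1, 1), (-2, 1), (-3, 1), (-4, 1), (-5, 1), (-6, 1)]
No H-H contacts found.

Answer: 0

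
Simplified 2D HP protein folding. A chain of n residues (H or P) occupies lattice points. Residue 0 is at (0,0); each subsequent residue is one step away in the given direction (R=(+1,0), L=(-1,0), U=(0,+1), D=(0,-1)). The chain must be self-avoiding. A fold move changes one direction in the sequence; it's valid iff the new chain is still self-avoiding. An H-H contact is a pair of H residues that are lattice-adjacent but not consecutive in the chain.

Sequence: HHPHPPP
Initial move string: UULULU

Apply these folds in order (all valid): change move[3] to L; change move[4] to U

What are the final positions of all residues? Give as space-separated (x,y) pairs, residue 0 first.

Initial moves: UULULU
Fold: move[3]->L => UULLLU (positions: [(0, 0), (0, 1), (0, 2), (-1, 2), (-2, 2), (-3, 2), (-3, 3)])
Fold: move[4]->U => UULLUU (positions: [(0, 0), (0, 1), (0, 2), (-1, 2), (-2, 2), (-2, 3), (-2, 4)])

Answer: (0,0) (0,1) (0,2) (-1,2) (-2,2) (-2,3) (-2,4)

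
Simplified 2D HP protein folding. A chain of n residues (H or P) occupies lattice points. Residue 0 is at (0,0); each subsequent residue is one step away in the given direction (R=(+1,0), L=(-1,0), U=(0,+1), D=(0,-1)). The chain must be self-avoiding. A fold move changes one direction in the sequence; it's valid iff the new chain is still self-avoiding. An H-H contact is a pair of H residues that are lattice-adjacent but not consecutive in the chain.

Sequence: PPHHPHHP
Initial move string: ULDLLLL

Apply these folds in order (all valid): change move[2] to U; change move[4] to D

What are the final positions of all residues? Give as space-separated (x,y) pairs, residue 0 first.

Initial moves: ULDLLLL
Fold: move[2]->U => ULULLLL (positions: [(0, 0), (0, 1), (-1, 1), (-1, 2), (-2, 2), (-3, 2), (-4, 2), (-5, 2)])
Fold: move[4]->D => ULULDLL (positions: [(0, 0), (0, 1), (-1, 1), (-1, 2), (-2, 2), (-2, 1), (-3, 1), (-4, 1)])

Answer: (0,0) (0,1) (-1,1) (-1,2) (-2,2) (-2,1) (-3,1) (-4,1)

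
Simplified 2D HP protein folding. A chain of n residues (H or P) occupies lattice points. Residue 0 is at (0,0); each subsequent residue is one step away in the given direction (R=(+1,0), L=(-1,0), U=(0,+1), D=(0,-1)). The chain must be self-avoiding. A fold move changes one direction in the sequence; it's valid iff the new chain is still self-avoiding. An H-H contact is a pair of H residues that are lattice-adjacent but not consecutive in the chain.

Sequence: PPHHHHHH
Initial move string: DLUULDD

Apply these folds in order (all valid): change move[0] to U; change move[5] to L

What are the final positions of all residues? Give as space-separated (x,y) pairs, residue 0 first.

Answer: (0,0) (0,1) (-1,1) (-1,2) (-1,3) (-2,3) (-3,3) (-3,2)

Derivation:
Initial moves: DLUULDD
Fold: move[0]->U => ULUULDD (positions: [(0, 0), (0, 1), (-1, 1), (-1, 2), (-1, 3), (-2, 3), (-2, 2), (-2, 1)])
Fold: move[5]->L => ULUULLD (positions: [(0, 0), (0, 1), (-1, 1), (-1, 2), (-1, 3), (-2, 3), (-3, 3), (-3, 2)])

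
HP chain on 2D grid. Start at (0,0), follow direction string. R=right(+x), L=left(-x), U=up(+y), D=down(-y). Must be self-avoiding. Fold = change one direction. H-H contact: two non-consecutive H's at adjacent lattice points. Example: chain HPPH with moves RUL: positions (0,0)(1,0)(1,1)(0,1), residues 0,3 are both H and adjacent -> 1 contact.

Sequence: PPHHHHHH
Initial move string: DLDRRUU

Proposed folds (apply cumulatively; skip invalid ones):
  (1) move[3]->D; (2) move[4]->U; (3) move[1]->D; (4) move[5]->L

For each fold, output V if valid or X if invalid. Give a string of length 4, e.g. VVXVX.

Initial: DLDRRUU -> [(0, 0), (0, -1), (-1, -1), (-1, -2), (0, -2), (1, -2), (1, -1), (1, 0)]
Fold 1: move[3]->D => DLDDRUU INVALID (collision), skipped
Fold 2: move[4]->U => DLDRUUU INVALID (collision), skipped
Fold 3: move[1]->D => DDDRRUU VALID
Fold 4: move[5]->L => DDDRRLU INVALID (collision), skipped

Answer: XXVX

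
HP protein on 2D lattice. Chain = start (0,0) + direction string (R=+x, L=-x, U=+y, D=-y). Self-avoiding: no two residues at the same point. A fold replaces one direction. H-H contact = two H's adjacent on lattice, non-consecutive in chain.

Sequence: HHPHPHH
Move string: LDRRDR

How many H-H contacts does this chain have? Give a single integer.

Positions: [(0, 0), (-1, 0), (-1, -1), (0, -1), (1, -1), (1, -2), (2, -2)]
H-H contact: residue 0 @(0,0) - residue 3 @(0, -1)

Answer: 1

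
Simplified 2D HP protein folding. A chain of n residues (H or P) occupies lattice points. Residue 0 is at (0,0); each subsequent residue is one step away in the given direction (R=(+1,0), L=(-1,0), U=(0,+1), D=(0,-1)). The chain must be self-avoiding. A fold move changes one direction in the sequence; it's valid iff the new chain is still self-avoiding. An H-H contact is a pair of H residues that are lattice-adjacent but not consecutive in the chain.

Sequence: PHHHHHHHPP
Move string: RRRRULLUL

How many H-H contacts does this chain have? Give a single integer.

Positions: [(0, 0), (1, 0), (2, 0), (3, 0), (4, 0), (4, 1), (3, 1), (2, 1), (2, 2), (1, 2)]
H-H contact: residue 2 @(2,0) - residue 7 @(2, 1)
H-H contact: residue 3 @(3,0) - residue 6 @(3, 1)

Answer: 2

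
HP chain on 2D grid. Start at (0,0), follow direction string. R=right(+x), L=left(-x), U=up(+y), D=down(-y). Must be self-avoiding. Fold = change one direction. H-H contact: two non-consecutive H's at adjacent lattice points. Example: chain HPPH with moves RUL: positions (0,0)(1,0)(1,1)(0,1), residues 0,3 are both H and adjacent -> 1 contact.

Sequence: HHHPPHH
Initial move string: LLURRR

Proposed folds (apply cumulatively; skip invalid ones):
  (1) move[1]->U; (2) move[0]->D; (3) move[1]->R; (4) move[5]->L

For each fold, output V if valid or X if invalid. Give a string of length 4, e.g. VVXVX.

Initial: LLURRR -> [(0, 0), (-1, 0), (-2, 0), (-2, 1), (-1, 1), (0, 1), (1, 1)]
Fold 1: move[1]->U => LUURRR VALID
Fold 2: move[0]->D => DUURRR INVALID (collision), skipped
Fold 3: move[1]->R => LRURRR INVALID (collision), skipped
Fold 4: move[5]->L => LUURRL INVALID (collision), skipped

Answer: VXXX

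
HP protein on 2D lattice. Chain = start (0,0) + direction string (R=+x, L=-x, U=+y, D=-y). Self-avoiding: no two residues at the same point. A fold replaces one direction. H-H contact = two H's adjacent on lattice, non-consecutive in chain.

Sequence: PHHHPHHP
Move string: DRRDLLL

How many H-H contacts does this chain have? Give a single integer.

Positions: [(0, 0), (0, -1), (1, -1), (2, -1), (2, -2), (1, -2), (0, -2), (-1, -2)]
H-H contact: residue 1 @(0,-1) - residue 6 @(0, -2)
H-H contact: residue 2 @(1,-1) - residue 5 @(1, -2)

Answer: 2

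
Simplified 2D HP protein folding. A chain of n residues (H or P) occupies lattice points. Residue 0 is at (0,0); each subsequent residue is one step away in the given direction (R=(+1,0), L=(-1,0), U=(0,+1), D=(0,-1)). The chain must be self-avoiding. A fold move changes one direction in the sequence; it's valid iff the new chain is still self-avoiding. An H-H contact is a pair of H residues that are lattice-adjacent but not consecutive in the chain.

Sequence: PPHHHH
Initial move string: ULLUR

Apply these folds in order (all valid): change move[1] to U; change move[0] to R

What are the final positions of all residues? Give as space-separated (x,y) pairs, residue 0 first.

Answer: (0,0) (1,0) (1,1) (0,1) (0,2) (1,2)

Derivation:
Initial moves: ULLUR
Fold: move[1]->U => UULUR (positions: [(0, 0), (0, 1), (0, 2), (-1, 2), (-1, 3), (0, 3)])
Fold: move[0]->R => RULUR (positions: [(0, 0), (1, 0), (1, 1), (0, 1), (0, 2), (1, 2)])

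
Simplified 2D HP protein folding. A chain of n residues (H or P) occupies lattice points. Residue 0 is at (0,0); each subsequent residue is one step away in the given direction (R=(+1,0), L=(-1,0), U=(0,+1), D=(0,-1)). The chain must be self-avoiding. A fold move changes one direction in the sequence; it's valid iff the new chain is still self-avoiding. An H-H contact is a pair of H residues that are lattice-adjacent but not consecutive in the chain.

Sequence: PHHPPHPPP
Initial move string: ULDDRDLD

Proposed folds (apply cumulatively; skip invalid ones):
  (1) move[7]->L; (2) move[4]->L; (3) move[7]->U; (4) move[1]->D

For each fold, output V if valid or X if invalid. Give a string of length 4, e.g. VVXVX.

Initial: ULDDRDLD -> [(0, 0), (0, 1), (-1, 1), (-1, 0), (-1, -1), (0, -1), (0, -2), (-1, -2), (-1, -3)]
Fold 1: move[7]->L => ULDDRDLL VALID
Fold 2: move[4]->L => ULDDLDLL VALID
Fold 3: move[7]->U => ULDDLDLU VALID
Fold 4: move[1]->D => UDDDLDLU INVALID (collision), skipped

Answer: VVVX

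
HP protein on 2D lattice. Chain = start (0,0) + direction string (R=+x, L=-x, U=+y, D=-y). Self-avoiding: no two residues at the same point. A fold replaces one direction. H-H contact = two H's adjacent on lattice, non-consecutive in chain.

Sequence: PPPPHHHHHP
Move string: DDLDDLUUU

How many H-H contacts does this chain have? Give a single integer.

Answer: 1

Derivation:
Positions: [(0, 0), (0, -1), (0, -2), (-1, -2), (-1, -3), (-1, -4), (-2, -4), (-2, -3), (-2, -2), (-2, -1)]
H-H contact: residue 4 @(-1,-3) - residue 7 @(-2, -3)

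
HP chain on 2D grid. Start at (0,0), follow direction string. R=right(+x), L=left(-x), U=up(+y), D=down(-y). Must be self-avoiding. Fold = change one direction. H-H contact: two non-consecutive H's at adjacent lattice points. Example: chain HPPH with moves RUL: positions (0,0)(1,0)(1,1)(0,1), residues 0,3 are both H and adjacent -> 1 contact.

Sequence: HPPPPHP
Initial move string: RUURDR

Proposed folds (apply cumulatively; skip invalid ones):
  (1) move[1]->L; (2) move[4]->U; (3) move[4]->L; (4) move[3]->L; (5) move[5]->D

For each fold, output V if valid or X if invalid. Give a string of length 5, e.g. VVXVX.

Answer: XVXVX

Derivation:
Initial: RUURDR -> [(0, 0), (1, 0), (1, 1), (1, 2), (2, 2), (2, 1), (3, 1)]
Fold 1: move[1]->L => RLURDR INVALID (collision), skipped
Fold 2: move[4]->U => RUURUR VALID
Fold 3: move[4]->L => RUURLR INVALID (collision), skipped
Fold 4: move[3]->L => RUULUR VALID
Fold 5: move[5]->D => RUULUD INVALID (collision), skipped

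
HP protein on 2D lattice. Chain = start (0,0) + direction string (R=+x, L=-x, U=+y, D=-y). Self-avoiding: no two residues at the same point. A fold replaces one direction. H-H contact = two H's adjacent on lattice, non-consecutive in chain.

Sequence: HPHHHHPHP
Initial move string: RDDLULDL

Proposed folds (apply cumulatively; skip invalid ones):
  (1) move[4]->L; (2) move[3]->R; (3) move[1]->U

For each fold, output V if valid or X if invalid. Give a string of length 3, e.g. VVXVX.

Answer: VXX

Derivation:
Initial: RDDLULDL -> [(0, 0), (1, 0), (1, -1), (1, -2), (0, -2), (0, -1), (-1, -1), (-1, -2), (-2, -2)]
Fold 1: move[4]->L => RDDLLLDL VALID
Fold 2: move[3]->R => RDDRLLDL INVALID (collision), skipped
Fold 3: move[1]->U => RUDLLLDL INVALID (collision), skipped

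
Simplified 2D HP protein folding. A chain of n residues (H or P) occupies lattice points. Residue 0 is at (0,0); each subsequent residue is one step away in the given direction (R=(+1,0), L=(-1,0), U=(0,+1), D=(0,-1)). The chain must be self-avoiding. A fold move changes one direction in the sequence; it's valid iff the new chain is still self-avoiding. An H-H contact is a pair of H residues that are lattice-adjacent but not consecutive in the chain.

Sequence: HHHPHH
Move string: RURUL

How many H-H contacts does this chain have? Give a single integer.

Answer: 1

Derivation:
Positions: [(0, 0), (1, 0), (1, 1), (2, 1), (2, 2), (1, 2)]
H-H contact: residue 2 @(1,1) - residue 5 @(1, 2)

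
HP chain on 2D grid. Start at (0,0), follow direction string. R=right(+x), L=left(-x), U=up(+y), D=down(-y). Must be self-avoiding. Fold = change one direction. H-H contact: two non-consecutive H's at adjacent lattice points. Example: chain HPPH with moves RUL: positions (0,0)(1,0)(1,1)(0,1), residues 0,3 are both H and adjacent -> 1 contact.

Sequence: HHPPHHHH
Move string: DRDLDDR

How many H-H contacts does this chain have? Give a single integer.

Answer: 1

Derivation:
Positions: [(0, 0), (0, -1), (1, -1), (1, -2), (0, -2), (0, -3), (0, -4), (1, -4)]
H-H contact: residue 1 @(0,-1) - residue 4 @(0, -2)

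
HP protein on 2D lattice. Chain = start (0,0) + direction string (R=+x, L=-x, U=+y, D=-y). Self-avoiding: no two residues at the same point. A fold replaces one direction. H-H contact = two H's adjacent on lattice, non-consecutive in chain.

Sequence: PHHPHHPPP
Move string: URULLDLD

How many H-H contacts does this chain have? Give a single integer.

Positions: [(0, 0), (0, 1), (1, 1), (1, 2), (0, 2), (-1, 2), (-1, 1), (-2, 1), (-2, 0)]
H-H contact: residue 1 @(0,1) - residue 4 @(0, 2)

Answer: 1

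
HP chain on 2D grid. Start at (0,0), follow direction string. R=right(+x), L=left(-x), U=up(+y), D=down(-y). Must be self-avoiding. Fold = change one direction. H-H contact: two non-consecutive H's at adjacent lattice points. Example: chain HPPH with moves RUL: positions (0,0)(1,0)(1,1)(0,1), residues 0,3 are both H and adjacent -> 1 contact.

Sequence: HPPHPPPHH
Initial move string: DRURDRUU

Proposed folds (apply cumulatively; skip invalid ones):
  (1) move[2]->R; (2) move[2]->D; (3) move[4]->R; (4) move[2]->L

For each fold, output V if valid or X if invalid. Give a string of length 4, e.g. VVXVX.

Answer: VVVX

Derivation:
Initial: DRURDRUU -> [(0, 0), (0, -1), (1, -1), (1, 0), (2, 0), (2, -1), (3, -1), (3, 0), (3, 1)]
Fold 1: move[2]->R => DRRRDRUU VALID
Fold 2: move[2]->D => DRDRDRUU VALID
Fold 3: move[4]->R => DRDRRRUU VALID
Fold 4: move[2]->L => DRLRRRUU INVALID (collision), skipped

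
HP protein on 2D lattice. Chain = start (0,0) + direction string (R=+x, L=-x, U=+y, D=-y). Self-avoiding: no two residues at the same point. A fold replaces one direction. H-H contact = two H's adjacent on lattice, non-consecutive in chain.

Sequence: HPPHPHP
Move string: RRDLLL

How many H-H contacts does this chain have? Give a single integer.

Positions: [(0, 0), (1, 0), (2, 0), (2, -1), (1, -1), (0, -1), (-1, -1)]
H-H contact: residue 0 @(0,0) - residue 5 @(0, -1)

Answer: 1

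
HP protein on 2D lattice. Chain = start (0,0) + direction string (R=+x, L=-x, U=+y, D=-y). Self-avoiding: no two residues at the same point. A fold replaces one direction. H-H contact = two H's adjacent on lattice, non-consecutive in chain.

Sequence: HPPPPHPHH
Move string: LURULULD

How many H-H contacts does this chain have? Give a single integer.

Positions: [(0, 0), (-1, 0), (-1, 1), (0, 1), (0, 2), (-1, 2), (-1, 3), (-2, 3), (-2, 2)]
H-H contact: residue 5 @(-1,2) - residue 8 @(-2, 2)

Answer: 1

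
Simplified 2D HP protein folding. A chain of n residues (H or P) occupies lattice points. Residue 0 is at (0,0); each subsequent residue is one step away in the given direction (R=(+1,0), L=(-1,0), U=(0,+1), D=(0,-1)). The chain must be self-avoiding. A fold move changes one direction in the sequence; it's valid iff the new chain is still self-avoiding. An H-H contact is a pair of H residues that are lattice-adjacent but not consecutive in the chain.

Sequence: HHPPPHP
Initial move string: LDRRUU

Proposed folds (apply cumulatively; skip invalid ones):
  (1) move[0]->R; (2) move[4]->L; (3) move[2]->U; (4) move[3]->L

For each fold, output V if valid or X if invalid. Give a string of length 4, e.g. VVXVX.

Answer: VXXX

Derivation:
Initial: LDRRUU -> [(0, 0), (-1, 0), (-1, -1), (0, -1), (1, -1), (1, 0), (1, 1)]
Fold 1: move[0]->R => RDRRUU VALID
Fold 2: move[4]->L => RDRRLU INVALID (collision), skipped
Fold 3: move[2]->U => RDURUU INVALID (collision), skipped
Fold 4: move[3]->L => RDRLUU INVALID (collision), skipped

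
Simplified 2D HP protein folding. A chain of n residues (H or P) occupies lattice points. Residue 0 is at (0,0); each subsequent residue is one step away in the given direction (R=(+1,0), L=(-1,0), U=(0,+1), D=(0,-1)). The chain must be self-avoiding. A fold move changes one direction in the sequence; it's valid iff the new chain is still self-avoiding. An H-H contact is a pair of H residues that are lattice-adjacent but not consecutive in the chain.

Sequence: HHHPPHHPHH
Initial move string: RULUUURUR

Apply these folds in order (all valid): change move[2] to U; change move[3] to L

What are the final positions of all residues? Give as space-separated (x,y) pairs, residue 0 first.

Answer: (0,0) (1,0) (1,1) (1,2) (0,2) (0,3) (0,4) (1,4) (1,5) (2,5)

Derivation:
Initial moves: RULUUURUR
Fold: move[2]->U => RUUUUURUR (positions: [(0, 0), (1, 0), (1, 1), (1, 2), (1, 3), (1, 4), (1, 5), (2, 5), (2, 6), (3, 6)])
Fold: move[3]->L => RUULUURUR (positions: [(0, 0), (1, 0), (1, 1), (1, 2), (0, 2), (0, 3), (0, 4), (1, 4), (1, 5), (2, 5)])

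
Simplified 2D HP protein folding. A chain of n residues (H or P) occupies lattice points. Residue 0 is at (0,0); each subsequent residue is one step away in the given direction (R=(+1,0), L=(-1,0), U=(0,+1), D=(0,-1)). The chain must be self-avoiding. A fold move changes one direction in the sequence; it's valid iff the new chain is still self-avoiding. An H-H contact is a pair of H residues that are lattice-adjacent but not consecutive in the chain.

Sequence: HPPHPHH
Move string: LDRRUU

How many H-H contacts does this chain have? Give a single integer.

Answer: 2

Derivation:
Positions: [(0, 0), (-1, 0), (-1, -1), (0, -1), (1, -1), (1, 0), (1, 1)]
H-H contact: residue 0 @(0,0) - residue 5 @(1, 0)
H-H contact: residue 0 @(0,0) - residue 3 @(0, -1)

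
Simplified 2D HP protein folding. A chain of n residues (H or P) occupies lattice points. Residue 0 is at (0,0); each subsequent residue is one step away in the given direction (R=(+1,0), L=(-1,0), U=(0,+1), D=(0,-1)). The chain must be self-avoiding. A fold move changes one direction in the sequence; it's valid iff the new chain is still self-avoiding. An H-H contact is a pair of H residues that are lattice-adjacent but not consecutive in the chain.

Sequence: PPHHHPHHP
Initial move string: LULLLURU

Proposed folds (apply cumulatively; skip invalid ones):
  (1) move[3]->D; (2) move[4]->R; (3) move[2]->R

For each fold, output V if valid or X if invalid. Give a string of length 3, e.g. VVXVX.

Answer: XXX

Derivation:
Initial: LULLLURU -> [(0, 0), (-1, 0), (-1, 1), (-2, 1), (-3, 1), (-4, 1), (-4, 2), (-3, 2), (-3, 3)]
Fold 1: move[3]->D => LULDLURU INVALID (collision), skipped
Fold 2: move[4]->R => LULLRURU INVALID (collision), skipped
Fold 3: move[2]->R => LURLLURU INVALID (collision), skipped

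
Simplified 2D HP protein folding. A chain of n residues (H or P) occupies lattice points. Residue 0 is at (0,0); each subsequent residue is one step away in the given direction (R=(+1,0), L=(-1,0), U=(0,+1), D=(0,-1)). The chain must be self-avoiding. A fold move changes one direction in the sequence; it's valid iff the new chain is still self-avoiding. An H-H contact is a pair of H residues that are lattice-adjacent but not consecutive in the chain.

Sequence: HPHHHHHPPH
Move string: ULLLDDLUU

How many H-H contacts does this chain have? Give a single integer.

Positions: [(0, 0), (0, 1), (-1, 1), (-2, 1), (-3, 1), (-3, 0), (-3, -1), (-4, -1), (-4, 0), (-4, 1)]
H-H contact: residue 4 @(-3,1) - residue 9 @(-4, 1)

Answer: 1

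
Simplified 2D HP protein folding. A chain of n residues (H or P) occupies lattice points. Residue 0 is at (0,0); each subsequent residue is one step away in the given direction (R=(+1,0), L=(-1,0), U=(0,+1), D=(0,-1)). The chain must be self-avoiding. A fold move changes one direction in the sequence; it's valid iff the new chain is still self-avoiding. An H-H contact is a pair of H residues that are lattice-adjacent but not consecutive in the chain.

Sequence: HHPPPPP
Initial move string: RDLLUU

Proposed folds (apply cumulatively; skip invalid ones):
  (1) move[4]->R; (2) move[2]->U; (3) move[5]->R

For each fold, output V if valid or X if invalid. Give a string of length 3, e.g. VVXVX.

Initial: RDLLUU -> [(0, 0), (1, 0), (1, -1), (0, -1), (-1, -1), (-1, 0), (-1, 1)]
Fold 1: move[4]->R => RDLLRU INVALID (collision), skipped
Fold 2: move[2]->U => RDULUU INVALID (collision), skipped
Fold 3: move[5]->R => RDLLUR INVALID (collision), skipped

Answer: XXX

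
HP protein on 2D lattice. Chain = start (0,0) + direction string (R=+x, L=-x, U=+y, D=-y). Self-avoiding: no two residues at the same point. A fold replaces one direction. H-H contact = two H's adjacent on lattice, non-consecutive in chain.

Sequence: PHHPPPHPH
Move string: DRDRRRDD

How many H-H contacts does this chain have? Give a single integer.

Answer: 0

Derivation:
Positions: [(0, 0), (0, -1), (1, -1), (1, -2), (2, -2), (3, -2), (4, -2), (4, -3), (4, -4)]
No H-H contacts found.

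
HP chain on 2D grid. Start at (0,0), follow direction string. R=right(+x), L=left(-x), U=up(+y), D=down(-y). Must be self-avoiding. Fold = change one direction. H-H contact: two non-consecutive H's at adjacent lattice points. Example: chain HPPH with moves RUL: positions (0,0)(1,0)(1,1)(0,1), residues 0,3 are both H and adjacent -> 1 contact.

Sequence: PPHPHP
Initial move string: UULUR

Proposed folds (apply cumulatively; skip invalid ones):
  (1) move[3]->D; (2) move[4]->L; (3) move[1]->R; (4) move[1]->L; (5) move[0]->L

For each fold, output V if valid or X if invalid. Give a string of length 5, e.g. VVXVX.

Initial: UULUR -> [(0, 0), (0, 1), (0, 2), (-1, 2), (-1, 3), (0, 3)]
Fold 1: move[3]->D => UULDR INVALID (collision), skipped
Fold 2: move[4]->L => UULUL VALID
Fold 3: move[1]->R => URLUL INVALID (collision), skipped
Fold 4: move[1]->L => ULLUL VALID
Fold 5: move[0]->L => LLLUL VALID

Answer: XVXVV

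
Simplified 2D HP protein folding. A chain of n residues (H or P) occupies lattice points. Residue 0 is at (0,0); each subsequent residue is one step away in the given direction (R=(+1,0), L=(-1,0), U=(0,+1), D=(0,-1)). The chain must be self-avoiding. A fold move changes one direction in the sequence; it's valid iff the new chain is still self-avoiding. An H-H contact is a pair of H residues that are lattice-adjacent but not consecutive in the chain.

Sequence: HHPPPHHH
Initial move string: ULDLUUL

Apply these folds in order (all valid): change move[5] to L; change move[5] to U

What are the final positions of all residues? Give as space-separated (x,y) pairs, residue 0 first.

Answer: (0,0) (0,1) (-1,1) (-1,0) (-2,0) (-2,1) (-2,2) (-3,2)

Derivation:
Initial moves: ULDLUUL
Fold: move[5]->L => ULDLULL (positions: [(0, 0), (0, 1), (-1, 1), (-1, 0), (-2, 0), (-2, 1), (-3, 1), (-4, 1)])
Fold: move[5]->U => ULDLUUL (positions: [(0, 0), (0, 1), (-1, 1), (-1, 0), (-2, 0), (-2, 1), (-2, 2), (-3, 2)])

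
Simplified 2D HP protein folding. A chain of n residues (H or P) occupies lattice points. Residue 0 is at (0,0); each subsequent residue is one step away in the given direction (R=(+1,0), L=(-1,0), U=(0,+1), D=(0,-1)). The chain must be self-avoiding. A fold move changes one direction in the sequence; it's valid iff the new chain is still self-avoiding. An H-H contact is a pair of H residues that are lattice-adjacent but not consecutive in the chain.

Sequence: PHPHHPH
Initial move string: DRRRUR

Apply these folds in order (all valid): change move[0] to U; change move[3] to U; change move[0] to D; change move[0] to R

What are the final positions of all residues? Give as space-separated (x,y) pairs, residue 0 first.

Answer: (0,0) (1,0) (2,0) (3,0) (3,1) (3,2) (4,2)

Derivation:
Initial moves: DRRRUR
Fold: move[0]->U => URRRUR (positions: [(0, 0), (0, 1), (1, 1), (2, 1), (3, 1), (3, 2), (4, 2)])
Fold: move[3]->U => URRUUR (positions: [(0, 0), (0, 1), (1, 1), (2, 1), (2, 2), (2, 3), (3, 3)])
Fold: move[0]->D => DRRUUR (positions: [(0, 0), (0, -1), (1, -1), (2, -1), (2, 0), (2, 1), (3, 1)])
Fold: move[0]->R => RRRUUR (positions: [(0, 0), (1, 0), (2, 0), (3, 0), (3, 1), (3, 2), (4, 2)])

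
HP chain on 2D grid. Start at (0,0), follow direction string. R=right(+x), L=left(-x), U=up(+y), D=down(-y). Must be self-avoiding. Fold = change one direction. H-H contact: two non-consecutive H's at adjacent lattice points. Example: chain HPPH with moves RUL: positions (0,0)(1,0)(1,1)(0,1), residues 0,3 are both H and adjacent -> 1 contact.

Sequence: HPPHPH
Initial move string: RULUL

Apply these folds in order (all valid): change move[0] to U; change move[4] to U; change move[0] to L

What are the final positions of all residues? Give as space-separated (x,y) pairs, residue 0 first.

Answer: (0,0) (-1,0) (-1,1) (-2,1) (-2,2) (-2,3)

Derivation:
Initial moves: RULUL
Fold: move[0]->U => UULUL (positions: [(0, 0), (0, 1), (0, 2), (-1, 2), (-1, 3), (-2, 3)])
Fold: move[4]->U => UULUU (positions: [(0, 0), (0, 1), (0, 2), (-1, 2), (-1, 3), (-1, 4)])
Fold: move[0]->L => LULUU (positions: [(0, 0), (-1, 0), (-1, 1), (-2, 1), (-2, 2), (-2, 3)])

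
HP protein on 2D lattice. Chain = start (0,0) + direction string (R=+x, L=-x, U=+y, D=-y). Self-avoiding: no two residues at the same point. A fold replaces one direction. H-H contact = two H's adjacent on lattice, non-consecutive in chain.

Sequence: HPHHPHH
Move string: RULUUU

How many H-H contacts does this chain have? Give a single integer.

Positions: [(0, 0), (1, 0), (1, 1), (0, 1), (0, 2), (0, 3), (0, 4)]
H-H contact: residue 0 @(0,0) - residue 3 @(0, 1)

Answer: 1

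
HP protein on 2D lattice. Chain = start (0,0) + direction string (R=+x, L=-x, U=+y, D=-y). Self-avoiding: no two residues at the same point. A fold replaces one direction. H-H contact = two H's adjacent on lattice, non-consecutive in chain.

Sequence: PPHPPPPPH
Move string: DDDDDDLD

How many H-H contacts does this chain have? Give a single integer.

Positions: [(0, 0), (0, -1), (0, -2), (0, -3), (0, -4), (0, -5), (0, -6), (-1, -6), (-1, -7)]
No H-H contacts found.

Answer: 0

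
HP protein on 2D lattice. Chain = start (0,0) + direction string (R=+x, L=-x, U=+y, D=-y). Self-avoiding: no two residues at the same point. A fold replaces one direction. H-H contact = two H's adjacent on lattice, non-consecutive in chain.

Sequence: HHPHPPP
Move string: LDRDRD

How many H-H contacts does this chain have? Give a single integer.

Answer: 1

Derivation:
Positions: [(0, 0), (-1, 0), (-1, -1), (0, -1), (0, -2), (1, -2), (1, -3)]
H-H contact: residue 0 @(0,0) - residue 3 @(0, -1)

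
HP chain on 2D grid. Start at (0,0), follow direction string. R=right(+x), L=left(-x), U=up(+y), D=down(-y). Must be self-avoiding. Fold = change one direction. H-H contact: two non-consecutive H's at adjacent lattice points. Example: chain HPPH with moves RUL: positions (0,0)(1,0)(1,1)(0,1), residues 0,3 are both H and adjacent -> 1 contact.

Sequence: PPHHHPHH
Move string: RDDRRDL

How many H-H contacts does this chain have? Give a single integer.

Answer: 1

Derivation:
Positions: [(0, 0), (1, 0), (1, -1), (1, -2), (2, -2), (3, -2), (3, -3), (2, -3)]
H-H contact: residue 4 @(2,-2) - residue 7 @(2, -3)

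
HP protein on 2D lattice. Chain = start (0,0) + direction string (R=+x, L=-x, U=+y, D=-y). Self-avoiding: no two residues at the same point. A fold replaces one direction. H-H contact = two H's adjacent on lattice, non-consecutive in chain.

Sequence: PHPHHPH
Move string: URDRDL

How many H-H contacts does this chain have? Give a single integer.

Answer: 1

Derivation:
Positions: [(0, 0), (0, 1), (1, 1), (1, 0), (2, 0), (2, -1), (1, -1)]
H-H contact: residue 3 @(1,0) - residue 6 @(1, -1)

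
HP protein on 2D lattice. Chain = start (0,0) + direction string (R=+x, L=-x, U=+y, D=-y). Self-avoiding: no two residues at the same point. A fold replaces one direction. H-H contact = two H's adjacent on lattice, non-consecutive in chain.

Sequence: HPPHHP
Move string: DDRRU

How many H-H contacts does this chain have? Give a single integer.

Answer: 0

Derivation:
Positions: [(0, 0), (0, -1), (0, -2), (1, -2), (2, -2), (2, -1)]
No H-H contacts found.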